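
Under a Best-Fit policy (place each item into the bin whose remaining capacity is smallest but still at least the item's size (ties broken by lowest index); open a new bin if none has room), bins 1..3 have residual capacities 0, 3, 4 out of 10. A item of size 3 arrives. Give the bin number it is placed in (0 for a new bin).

Bins with room: bin 2 (3), bin 3 (4).
Tightest fit is bin 2 with 3 free.

2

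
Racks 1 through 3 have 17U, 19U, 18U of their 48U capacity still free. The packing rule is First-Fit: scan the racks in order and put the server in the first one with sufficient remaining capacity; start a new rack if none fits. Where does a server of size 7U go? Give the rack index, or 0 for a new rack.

1

Racks with room: rack 1 (17U), rack 2 (19U), rack 3 (18U).
The first with room is rack 1.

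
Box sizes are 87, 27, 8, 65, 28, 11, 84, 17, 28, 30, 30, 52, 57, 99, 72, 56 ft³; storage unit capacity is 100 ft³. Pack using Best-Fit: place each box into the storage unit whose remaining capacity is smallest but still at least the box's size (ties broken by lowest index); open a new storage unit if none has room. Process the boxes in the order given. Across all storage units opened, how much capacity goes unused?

249

Put 87 ft³ in storage unit 1; 13 ft³ remain.
Put 27 ft³ in storage unit 2; 73 ft³ remain.
Put 8 ft³ in storage unit 1; 5 ft³ remain.
Put 65 ft³ in storage unit 2; 8 ft³ remain.
Put 28 ft³ in storage unit 3; 72 ft³ remain.
Put 11 ft³ in storage unit 3; 61 ft³ remain.
Put 84 ft³ in storage unit 4; 16 ft³ remain.
Put 17 ft³ in storage unit 3; 44 ft³ remain.
Put 28 ft³ in storage unit 3; 16 ft³ remain.
Put 30 ft³ in storage unit 5; 70 ft³ remain.
Put 30 ft³ in storage unit 5; 40 ft³ remain.
Put 52 ft³ in storage unit 6; 48 ft³ remain.
Put 57 ft³ in storage unit 7; 43 ft³ remain.
Put 99 ft³ in storage unit 8; 1 ft³ remain.
Put 72 ft³ in storage unit 9; 28 ft³ remain.
Put 56 ft³ in storage unit 10; 44 ft³ remain.
10 storage units × 100 ft³ = 1000 ft³; used 751 ft³; unused 249 ft³.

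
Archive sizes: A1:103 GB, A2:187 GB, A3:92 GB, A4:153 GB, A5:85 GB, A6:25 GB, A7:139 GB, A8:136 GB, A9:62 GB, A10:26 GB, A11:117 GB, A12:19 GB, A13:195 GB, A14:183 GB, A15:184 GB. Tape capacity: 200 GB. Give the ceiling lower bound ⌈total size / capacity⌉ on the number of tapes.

Total size = 103 + 187 + 92 + 153 + 85 + 25 + 139 + 136 + 62 + 26 + 117 + 19 + 195 + 183 + 184 = 1706 GB.
⌈1706 / 200⌉ = 9.

9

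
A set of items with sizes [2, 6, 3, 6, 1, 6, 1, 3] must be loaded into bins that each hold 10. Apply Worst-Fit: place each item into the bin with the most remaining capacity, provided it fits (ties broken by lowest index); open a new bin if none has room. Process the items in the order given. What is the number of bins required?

3

bin 1: place 2, 8 left
bin 1: place 6, 2 left
bin 2: place 3, 7 left
bin 2: place 6, 1 left
bin 1: place 1, 1 left
bin 3: place 6, 4 left
bin 3: place 1, 3 left
bin 3: place 3, 0 left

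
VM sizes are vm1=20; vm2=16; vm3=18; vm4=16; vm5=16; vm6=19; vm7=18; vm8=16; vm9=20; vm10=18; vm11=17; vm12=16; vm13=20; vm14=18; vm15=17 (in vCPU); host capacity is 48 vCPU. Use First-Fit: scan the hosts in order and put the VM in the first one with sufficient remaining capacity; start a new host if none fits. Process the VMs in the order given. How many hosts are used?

8 hosts

host 1: place vm1 (20 vCPU), 28 vCPU left
host 1: place vm2 (16 vCPU), 12 vCPU left
host 2: place vm3 (18 vCPU), 30 vCPU left
host 2: place vm4 (16 vCPU), 14 vCPU left
host 3: place vm5 (16 vCPU), 32 vCPU left
host 3: place vm6 (19 vCPU), 13 vCPU left
host 4: place vm7 (18 vCPU), 30 vCPU left
host 4: place vm8 (16 vCPU), 14 vCPU left
host 5: place vm9 (20 vCPU), 28 vCPU left
host 5: place vm10 (18 vCPU), 10 vCPU left
host 6: place vm11 (17 vCPU), 31 vCPU left
host 6: place vm12 (16 vCPU), 15 vCPU left
host 7: place vm13 (20 vCPU), 28 vCPU left
host 7: place vm14 (18 vCPU), 10 vCPU left
host 8: place vm15 (17 vCPU), 31 vCPU left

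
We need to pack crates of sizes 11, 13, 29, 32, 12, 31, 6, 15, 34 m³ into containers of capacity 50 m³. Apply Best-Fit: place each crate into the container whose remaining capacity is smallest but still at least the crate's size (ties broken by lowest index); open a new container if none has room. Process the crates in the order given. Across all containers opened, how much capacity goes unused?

67

11 m³ → container 1 (remaining 39 m³)
13 m³ → container 1 (remaining 26 m³)
29 m³ → container 2 (remaining 21 m³)
32 m³ → container 3 (remaining 18 m³)
12 m³ → container 3 (remaining 6 m³)
31 m³ → container 4 (remaining 19 m³)
6 m³ → container 3 (remaining 0 m³)
15 m³ → container 4 (remaining 4 m³)
34 m³ → container 5 (remaining 16 m³)
5 containers × 50 m³ = 250 m³; used 183 m³; unused 67 m³.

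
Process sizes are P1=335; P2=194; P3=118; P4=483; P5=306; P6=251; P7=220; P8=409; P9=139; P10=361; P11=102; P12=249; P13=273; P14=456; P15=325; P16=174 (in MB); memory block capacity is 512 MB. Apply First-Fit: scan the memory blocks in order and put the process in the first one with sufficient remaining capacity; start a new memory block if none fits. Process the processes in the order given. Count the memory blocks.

10

memory block 1: place P1 (335 MB), 177 MB left
memory block 2: place P2 (194 MB), 318 MB left
memory block 1: place P3 (118 MB), 59 MB left
memory block 3: place P4 (483 MB), 29 MB left
memory block 2: place P5 (306 MB), 12 MB left
memory block 4: place P6 (251 MB), 261 MB left
memory block 4: place P7 (220 MB), 41 MB left
memory block 5: place P8 (409 MB), 103 MB left
memory block 6: place P9 (139 MB), 373 MB left
memory block 6: place P10 (361 MB), 12 MB left
memory block 5: place P11 (102 MB), 1 MB left
memory block 7: place P12 (249 MB), 263 MB left
memory block 8: place P13 (273 MB), 239 MB left
memory block 9: place P14 (456 MB), 56 MB left
memory block 10: place P15 (325 MB), 187 MB left
memory block 7: place P16 (174 MB), 89 MB left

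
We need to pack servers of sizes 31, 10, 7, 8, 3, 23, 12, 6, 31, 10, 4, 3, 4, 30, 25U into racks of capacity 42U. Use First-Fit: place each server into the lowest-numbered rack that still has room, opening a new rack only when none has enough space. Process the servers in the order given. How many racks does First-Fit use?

6

Put 31U in rack 1; 11U remain.
Put 10U in rack 1; 1U remain.
Put 7U in rack 2; 35U remain.
Put 8U in rack 2; 27U remain.
Put 3U in rack 2; 24U remain.
Put 23U in rack 2; 1U remain.
Put 12U in rack 3; 30U remain.
Put 6U in rack 3; 24U remain.
Put 31U in rack 4; 11U remain.
Put 10U in rack 3; 14U remain.
Put 4U in rack 3; 10U remain.
Put 3U in rack 3; 7U remain.
Put 4U in rack 3; 3U remain.
Put 30U in rack 5; 12U remain.
Put 25U in rack 6; 17U remain.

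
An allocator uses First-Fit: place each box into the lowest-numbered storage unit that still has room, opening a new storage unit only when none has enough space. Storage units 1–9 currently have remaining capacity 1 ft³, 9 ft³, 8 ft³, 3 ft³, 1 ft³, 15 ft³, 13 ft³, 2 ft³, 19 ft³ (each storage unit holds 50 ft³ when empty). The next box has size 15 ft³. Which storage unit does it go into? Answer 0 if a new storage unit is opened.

6

Storage units with room: storage unit 6 (15 ft³), storage unit 9 (19 ft³).
The first with room is storage unit 6.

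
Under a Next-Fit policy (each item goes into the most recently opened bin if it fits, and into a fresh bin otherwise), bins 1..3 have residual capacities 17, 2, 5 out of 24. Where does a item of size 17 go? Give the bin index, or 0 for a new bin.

Next-Fit only looks at bin 3, which has 5 free.
17 does not fit, so a new bin is opened.

0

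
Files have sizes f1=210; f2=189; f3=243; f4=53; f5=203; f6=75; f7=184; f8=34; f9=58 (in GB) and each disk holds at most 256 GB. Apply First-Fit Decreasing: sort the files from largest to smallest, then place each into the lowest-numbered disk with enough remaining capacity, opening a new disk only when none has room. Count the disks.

6

Sorted descending: 243, 210, 203, 189, 184, 75, 58, 53, 34.
disk 1: place 243 GB, 13 GB left
disk 2: place 210 GB, 46 GB left
disk 3: place 203 GB, 53 GB left
disk 4: place 189 GB, 67 GB left
disk 5: place 184 GB, 72 GB left
disk 6: place 75 GB, 181 GB left
disk 4: place 58 GB, 9 GB left
disk 3: place 53 GB, 0 GB left
disk 2: place 34 GB, 12 GB left
Final disks: [243] [210,34] [203,53] [189,58] [184] [75].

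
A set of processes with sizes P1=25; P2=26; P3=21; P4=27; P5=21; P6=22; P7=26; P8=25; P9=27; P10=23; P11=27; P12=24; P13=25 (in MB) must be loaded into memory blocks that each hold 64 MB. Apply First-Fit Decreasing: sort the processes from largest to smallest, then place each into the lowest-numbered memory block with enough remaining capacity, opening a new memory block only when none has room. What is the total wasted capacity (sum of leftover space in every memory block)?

65

Sorted descending: 27, 27, 27, 26, 26, 25, 25, 25, 24, 23, 22, 21, 21.
Put 27 MB in memory block 1; 37 MB remain.
Put 27 MB in memory block 1; 10 MB remain.
Put 27 MB in memory block 2; 37 MB remain.
Put 26 MB in memory block 2; 11 MB remain.
Put 26 MB in memory block 3; 38 MB remain.
Put 25 MB in memory block 3; 13 MB remain.
Put 25 MB in memory block 4; 39 MB remain.
Put 25 MB in memory block 4; 14 MB remain.
Put 24 MB in memory block 5; 40 MB remain.
Put 23 MB in memory block 5; 17 MB remain.
Put 22 MB in memory block 6; 42 MB remain.
Put 21 MB in memory block 6; 21 MB remain.
Put 21 MB in memory block 6; 0 MB remain.
6 memory blocks × 64 MB = 384 MB; used 319 MB; unused 65 MB.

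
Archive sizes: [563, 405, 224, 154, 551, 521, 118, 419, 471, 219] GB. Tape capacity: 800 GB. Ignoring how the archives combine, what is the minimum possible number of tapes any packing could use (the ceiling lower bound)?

5

Total size = 563 + 405 + 224 + 154 + 551 + 521 + 118 + 419 + 471 + 219 = 3645 GB.
⌈3645 / 800⌉ = 5.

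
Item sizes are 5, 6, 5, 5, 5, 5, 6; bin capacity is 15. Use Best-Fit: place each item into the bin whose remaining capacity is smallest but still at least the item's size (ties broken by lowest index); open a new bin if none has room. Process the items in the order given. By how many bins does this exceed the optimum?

Best-Fit: [5,6] [5,5,5] [5,6] → 3 bins.
Total size 37; any packing needs at least ⌈37/15⌉ = 3 bins.
So 3 is already optimal.

0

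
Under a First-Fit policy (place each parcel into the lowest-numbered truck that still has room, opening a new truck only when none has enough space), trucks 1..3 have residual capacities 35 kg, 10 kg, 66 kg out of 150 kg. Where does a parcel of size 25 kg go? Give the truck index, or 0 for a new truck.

1

Trucks with room: truck 1 (35 kg), truck 3 (66 kg).
The first with room is truck 1.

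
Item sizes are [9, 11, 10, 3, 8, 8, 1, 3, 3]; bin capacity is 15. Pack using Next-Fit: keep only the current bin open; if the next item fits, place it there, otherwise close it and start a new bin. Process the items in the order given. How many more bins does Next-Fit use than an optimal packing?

0

Next-Fit: [9] [11] [10,3] [8] [8,1,3,3] → 5 bins.
5 items exceed 7.5 (half the capacity), and no two of those can share a bin, so at least 5 bins are needed.
So 5 is already optimal.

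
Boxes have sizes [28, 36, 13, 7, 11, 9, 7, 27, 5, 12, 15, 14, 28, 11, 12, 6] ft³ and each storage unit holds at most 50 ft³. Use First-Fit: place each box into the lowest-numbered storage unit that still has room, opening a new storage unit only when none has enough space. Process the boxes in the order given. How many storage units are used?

storage unit 1: place 28 ft³, 22 ft³ left
storage unit 2: place 36 ft³, 14 ft³ left
storage unit 1: place 13 ft³, 9 ft³ left
storage unit 1: place 7 ft³, 2 ft³ left
storage unit 2: place 11 ft³, 3 ft³ left
storage unit 3: place 9 ft³, 41 ft³ left
storage unit 3: place 7 ft³, 34 ft³ left
storage unit 3: place 27 ft³, 7 ft³ left
storage unit 3: place 5 ft³, 2 ft³ left
storage unit 4: place 12 ft³, 38 ft³ left
storage unit 4: place 15 ft³, 23 ft³ left
storage unit 4: place 14 ft³, 9 ft³ left
storage unit 5: place 28 ft³, 22 ft³ left
storage unit 5: place 11 ft³, 11 ft³ left
storage unit 6: place 12 ft³, 38 ft³ left
storage unit 4: place 6 ft³, 3 ft³ left

6 storage units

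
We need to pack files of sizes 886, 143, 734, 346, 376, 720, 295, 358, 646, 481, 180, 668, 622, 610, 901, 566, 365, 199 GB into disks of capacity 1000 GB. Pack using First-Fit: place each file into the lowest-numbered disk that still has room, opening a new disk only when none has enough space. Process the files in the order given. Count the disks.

12 disks

Put 886 GB in disk 1; 114 GB remain.
Put 143 GB in disk 2; 857 GB remain.
Put 734 GB in disk 2; 123 GB remain.
Put 346 GB in disk 3; 654 GB remain.
Put 376 GB in disk 3; 278 GB remain.
Put 720 GB in disk 4; 280 GB remain.
Put 295 GB in disk 5; 705 GB remain.
Put 358 GB in disk 5; 347 GB remain.
Put 646 GB in disk 6; 354 GB remain.
Put 481 GB in disk 7; 519 GB remain.
Put 180 GB in disk 3; 98 GB remain.
Put 668 GB in disk 8; 332 GB remain.
Put 622 GB in disk 9; 378 GB remain.
Put 610 GB in disk 10; 390 GB remain.
Put 901 GB in disk 11; 99 GB remain.
Put 566 GB in disk 12; 434 GB remain.
Put 365 GB in disk 7; 154 GB remain.
Put 199 GB in disk 4; 81 GB remain.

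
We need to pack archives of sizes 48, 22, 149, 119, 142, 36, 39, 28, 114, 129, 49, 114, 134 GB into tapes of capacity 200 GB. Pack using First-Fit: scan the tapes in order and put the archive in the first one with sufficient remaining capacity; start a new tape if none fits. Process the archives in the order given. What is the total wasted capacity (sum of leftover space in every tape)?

277

Put 48 GB in tape 1; 152 GB remain.
Put 22 GB in tape 1; 130 GB remain.
Put 149 GB in tape 2; 51 GB remain.
Put 119 GB in tape 1; 11 GB remain.
Put 142 GB in tape 3; 58 GB remain.
Put 36 GB in tape 2; 15 GB remain.
Put 39 GB in tape 3; 19 GB remain.
Put 28 GB in tape 4; 172 GB remain.
Put 114 GB in tape 4; 58 GB remain.
Put 129 GB in tape 5; 71 GB remain.
Put 49 GB in tape 4; 9 GB remain.
Put 114 GB in tape 6; 86 GB remain.
Put 134 GB in tape 7; 66 GB remain.
7 tapes × 200 GB = 1400 GB; used 1123 GB; unused 277 GB.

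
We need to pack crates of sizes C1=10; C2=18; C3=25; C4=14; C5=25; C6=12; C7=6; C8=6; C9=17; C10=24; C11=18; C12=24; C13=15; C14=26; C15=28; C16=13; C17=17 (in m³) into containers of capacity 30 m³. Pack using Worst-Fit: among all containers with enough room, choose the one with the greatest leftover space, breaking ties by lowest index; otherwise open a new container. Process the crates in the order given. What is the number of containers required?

container 1: place C1 (10 m³), 20 m³ left
container 1: place C2 (18 m³), 2 m³ left
container 2: place C3 (25 m³), 5 m³ left
container 3: place C4 (14 m³), 16 m³ left
container 4: place C5 (25 m³), 5 m³ left
container 3: place C6 (12 m³), 4 m³ left
container 5: place C7 (6 m³), 24 m³ left
container 5: place C8 (6 m³), 18 m³ left
container 5: place C9 (17 m³), 1 m³ left
container 6: place C10 (24 m³), 6 m³ left
container 7: place C11 (18 m³), 12 m³ left
container 8: place C12 (24 m³), 6 m³ left
container 9: place C13 (15 m³), 15 m³ left
container 10: place C14 (26 m³), 4 m³ left
container 11: place C15 (28 m³), 2 m³ left
container 9: place C16 (13 m³), 2 m³ left
container 12: place C17 (17 m³), 13 m³ left

12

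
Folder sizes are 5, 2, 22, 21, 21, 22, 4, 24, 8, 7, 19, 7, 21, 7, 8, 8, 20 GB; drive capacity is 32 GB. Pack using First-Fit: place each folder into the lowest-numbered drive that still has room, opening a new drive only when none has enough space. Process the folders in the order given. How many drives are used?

Put 5 GB in drive 1; 27 GB remain.
Put 2 GB in drive 1; 25 GB remain.
Put 22 GB in drive 1; 3 GB remain.
Put 21 GB in drive 2; 11 GB remain.
Put 21 GB in drive 3; 11 GB remain.
Put 22 GB in drive 4; 10 GB remain.
Put 4 GB in drive 2; 7 GB remain.
Put 24 GB in drive 5; 8 GB remain.
Put 8 GB in drive 3; 3 GB remain.
Put 7 GB in drive 2; 0 GB remain.
Put 19 GB in drive 6; 13 GB remain.
Put 7 GB in drive 4; 3 GB remain.
Put 21 GB in drive 7; 11 GB remain.
Put 7 GB in drive 5; 1 GB remain.
Put 8 GB in drive 6; 5 GB remain.
Put 8 GB in drive 7; 3 GB remain.
Put 20 GB in drive 8; 12 GB remain.
Final drives: [5,2,22] [21,4,7] [21,8] [22,7] [24,7] [19,8] [21,8] [20].

8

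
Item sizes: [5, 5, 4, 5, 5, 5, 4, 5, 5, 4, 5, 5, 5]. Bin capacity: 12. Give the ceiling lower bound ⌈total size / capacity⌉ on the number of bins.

6

Total size = 5 + 5 + 4 + 5 + 5 + 5 + 4 + 5 + 5 + 4 + 5 + 5 + 5 = 62.
⌈62 / 12⌉ = 6.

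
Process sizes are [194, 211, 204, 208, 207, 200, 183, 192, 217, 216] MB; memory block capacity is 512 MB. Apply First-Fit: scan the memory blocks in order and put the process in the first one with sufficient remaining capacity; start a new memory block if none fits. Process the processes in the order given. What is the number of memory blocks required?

5 memory blocks

memory block 1: place 194 MB, 318 MB left
memory block 1: place 211 MB, 107 MB left
memory block 2: place 204 MB, 308 MB left
memory block 2: place 208 MB, 100 MB left
memory block 3: place 207 MB, 305 MB left
memory block 3: place 200 MB, 105 MB left
memory block 4: place 183 MB, 329 MB left
memory block 4: place 192 MB, 137 MB left
memory block 5: place 217 MB, 295 MB left
memory block 5: place 216 MB, 79 MB left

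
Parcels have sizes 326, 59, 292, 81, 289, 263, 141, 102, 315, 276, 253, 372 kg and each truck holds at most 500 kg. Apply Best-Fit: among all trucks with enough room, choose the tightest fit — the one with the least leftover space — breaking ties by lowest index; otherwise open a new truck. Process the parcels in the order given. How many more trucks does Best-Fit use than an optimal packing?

0

Best-Fit: [326,59,81] [292,141] [289,102] [263] [315] [276] [253] [372] → 8 trucks.
8 parcels exceed 250 kg (half the capacity), and no two of those can share a truck, so at least 8 trucks are needed.
So 8 is already optimal.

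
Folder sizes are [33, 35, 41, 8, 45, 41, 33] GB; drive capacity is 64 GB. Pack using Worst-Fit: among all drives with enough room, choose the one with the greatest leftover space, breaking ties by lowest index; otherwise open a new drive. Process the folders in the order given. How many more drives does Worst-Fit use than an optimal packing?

0

Worst-Fit: [33,8] [35] [41] [45] [41] [33] → 6 drives.
6 folders exceed 32 GB (half the capacity), and no two of those can share a drive, so at least 6 drives are needed.
So 6 is already optimal.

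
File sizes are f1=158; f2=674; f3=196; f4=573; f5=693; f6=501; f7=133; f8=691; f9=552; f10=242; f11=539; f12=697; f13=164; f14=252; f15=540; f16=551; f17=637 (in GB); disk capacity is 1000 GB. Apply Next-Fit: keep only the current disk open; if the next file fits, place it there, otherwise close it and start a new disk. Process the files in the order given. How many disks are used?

Put f1 (158 GB) in disk 1; 842 GB remain.
Put f2 (674 GB) in disk 1; 168 GB remain.
Put f3 (196 GB) in disk 2; 804 GB remain.
Put f4 (573 GB) in disk 2; 231 GB remain.
Put f5 (693 GB) in disk 3; 307 GB remain.
Put f6 (501 GB) in disk 4; 499 GB remain.
Put f7 (133 GB) in disk 4; 366 GB remain.
Put f8 (691 GB) in disk 5; 309 GB remain.
Put f9 (552 GB) in disk 6; 448 GB remain.
Put f10 (242 GB) in disk 6; 206 GB remain.
Put f11 (539 GB) in disk 7; 461 GB remain.
Put f12 (697 GB) in disk 8; 303 GB remain.
Put f13 (164 GB) in disk 8; 139 GB remain.
Put f14 (252 GB) in disk 9; 748 GB remain.
Put f15 (540 GB) in disk 9; 208 GB remain.
Put f16 (551 GB) in disk 10; 449 GB remain.
Put f17 (637 GB) in disk 11; 363 GB remain.

11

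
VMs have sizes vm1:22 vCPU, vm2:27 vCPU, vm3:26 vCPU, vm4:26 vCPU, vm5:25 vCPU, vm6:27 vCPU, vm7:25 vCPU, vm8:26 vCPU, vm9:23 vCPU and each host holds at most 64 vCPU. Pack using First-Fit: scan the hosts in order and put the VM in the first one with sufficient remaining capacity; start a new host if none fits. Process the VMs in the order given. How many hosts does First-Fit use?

5

host 1: place vm1 (22 vCPU), 42 vCPU left
host 1: place vm2 (27 vCPU), 15 vCPU left
host 2: place vm3 (26 vCPU), 38 vCPU left
host 2: place vm4 (26 vCPU), 12 vCPU left
host 3: place vm5 (25 vCPU), 39 vCPU left
host 3: place vm6 (27 vCPU), 12 vCPU left
host 4: place vm7 (25 vCPU), 39 vCPU left
host 4: place vm8 (26 vCPU), 13 vCPU left
host 5: place vm9 (23 vCPU), 41 vCPU left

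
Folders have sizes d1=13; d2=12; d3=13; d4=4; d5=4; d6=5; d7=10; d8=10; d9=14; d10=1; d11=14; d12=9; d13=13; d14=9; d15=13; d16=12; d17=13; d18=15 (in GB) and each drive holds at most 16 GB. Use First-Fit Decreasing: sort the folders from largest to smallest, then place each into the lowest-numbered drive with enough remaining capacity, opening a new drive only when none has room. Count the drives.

Sorted descending: 15, 14, 14, 13, 13, 13, 13, 13, 12, 12, 10, 10, 9, 9, 5, 4, 4, 1.
15 GB → drive 1 (remaining 1 GB)
14 GB → drive 2 (remaining 2 GB)
14 GB → drive 3 (remaining 2 GB)
13 GB → drive 4 (remaining 3 GB)
13 GB → drive 5 (remaining 3 GB)
13 GB → drive 6 (remaining 3 GB)
13 GB → drive 7 (remaining 3 GB)
13 GB → drive 8 (remaining 3 GB)
12 GB → drive 9 (remaining 4 GB)
12 GB → drive 10 (remaining 4 GB)
10 GB → drive 11 (remaining 6 GB)
10 GB → drive 12 (remaining 6 GB)
9 GB → drive 13 (remaining 7 GB)
9 GB → drive 14 (remaining 7 GB)
5 GB → drive 11 (remaining 1 GB)
4 GB → drive 9 (remaining 0 GB)
4 GB → drive 10 (remaining 0 GB)
1 GB → drive 1 (remaining 0 GB)
Final drives: [15,1] [14] [14] [13] [13] [13] [13] [13] [12,4] [12,4] [10,5] [10] [9] [9].

14 drives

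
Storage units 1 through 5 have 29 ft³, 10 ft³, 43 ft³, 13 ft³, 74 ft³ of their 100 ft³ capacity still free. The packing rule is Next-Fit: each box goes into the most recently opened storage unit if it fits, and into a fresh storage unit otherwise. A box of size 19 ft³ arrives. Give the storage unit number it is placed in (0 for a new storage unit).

Next-Fit only looks at storage unit 5, which has 74 ft³ free.
19 ft³ fits there.

5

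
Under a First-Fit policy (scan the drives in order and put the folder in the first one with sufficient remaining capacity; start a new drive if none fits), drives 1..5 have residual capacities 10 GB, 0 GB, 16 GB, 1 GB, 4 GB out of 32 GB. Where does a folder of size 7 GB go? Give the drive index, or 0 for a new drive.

1

Drives with room: drive 1 (10 GB), drive 3 (16 GB).
The first with room is drive 1.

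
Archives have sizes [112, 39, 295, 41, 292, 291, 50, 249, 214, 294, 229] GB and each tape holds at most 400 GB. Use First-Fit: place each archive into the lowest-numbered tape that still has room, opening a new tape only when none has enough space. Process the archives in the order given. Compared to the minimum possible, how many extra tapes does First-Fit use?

First-Fit: [112,39,41,50] [295] [292] [291] [249] [214] [294] [229] → 8 tapes.
7 archives exceed 200 GB (half the capacity), and no two of those can share a tape, so at least 7 tapes are needed.
An optimal packing achieves that bound: [295,50,41] [294,39] [292] [291] [249,112] [229] [214] → 7 tapes.
Excess: 8 − 7 = 1.

1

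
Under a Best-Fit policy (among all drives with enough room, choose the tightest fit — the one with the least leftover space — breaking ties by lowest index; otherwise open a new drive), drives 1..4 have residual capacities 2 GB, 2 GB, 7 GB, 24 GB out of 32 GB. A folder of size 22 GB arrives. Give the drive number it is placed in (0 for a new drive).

4

Drives with room: drive 4 (24 GB).
Tightest fit is drive 4 with 24 GB free.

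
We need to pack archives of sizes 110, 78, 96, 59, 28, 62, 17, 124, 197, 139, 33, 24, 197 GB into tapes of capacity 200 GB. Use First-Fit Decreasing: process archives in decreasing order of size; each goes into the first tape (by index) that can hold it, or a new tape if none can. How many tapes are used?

6

Sorted descending: 197, 197, 139, 124, 110, 96, 78, 62, 59, 33, 28, 24, 17.
197 GB → tape 1 (remaining 3 GB)
197 GB → tape 2 (remaining 3 GB)
139 GB → tape 3 (remaining 61 GB)
124 GB → tape 4 (remaining 76 GB)
110 GB → tape 5 (remaining 90 GB)
96 GB → tape 6 (remaining 104 GB)
78 GB → tape 5 (remaining 12 GB)
62 GB → tape 4 (remaining 14 GB)
59 GB → tape 3 (remaining 2 GB)
33 GB → tape 6 (remaining 71 GB)
28 GB → tape 6 (remaining 43 GB)
24 GB → tape 6 (remaining 19 GB)
17 GB → tape 6 (remaining 2 GB)
Final tapes: [197] [197] [139,59] [124,62] [110,78] [96,33,28,24,17].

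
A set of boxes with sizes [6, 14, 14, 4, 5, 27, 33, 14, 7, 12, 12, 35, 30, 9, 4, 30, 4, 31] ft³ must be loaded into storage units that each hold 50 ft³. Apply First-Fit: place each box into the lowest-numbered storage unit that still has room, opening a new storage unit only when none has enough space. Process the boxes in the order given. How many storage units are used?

6 ft³ → storage unit 1 (remaining 44 ft³)
14 ft³ → storage unit 1 (remaining 30 ft³)
14 ft³ → storage unit 1 (remaining 16 ft³)
4 ft³ → storage unit 1 (remaining 12 ft³)
5 ft³ → storage unit 1 (remaining 7 ft³)
27 ft³ → storage unit 2 (remaining 23 ft³)
33 ft³ → storage unit 3 (remaining 17 ft³)
14 ft³ → storage unit 2 (remaining 9 ft³)
7 ft³ → storage unit 1 (remaining 0 ft³)
12 ft³ → storage unit 3 (remaining 5 ft³)
12 ft³ → storage unit 4 (remaining 38 ft³)
35 ft³ → storage unit 4 (remaining 3 ft³)
30 ft³ → storage unit 5 (remaining 20 ft³)
9 ft³ → storage unit 2 (remaining 0 ft³)
4 ft³ → storage unit 3 (remaining 1 ft³)
30 ft³ → storage unit 6 (remaining 20 ft³)
4 ft³ → storage unit 5 (remaining 16 ft³)
31 ft³ → storage unit 7 (remaining 19 ft³)

7 storage units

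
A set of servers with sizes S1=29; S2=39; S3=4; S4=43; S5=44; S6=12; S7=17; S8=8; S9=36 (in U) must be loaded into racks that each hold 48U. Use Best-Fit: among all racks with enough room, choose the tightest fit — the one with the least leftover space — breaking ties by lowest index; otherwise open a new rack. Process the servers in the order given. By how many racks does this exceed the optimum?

Best-Fit: [29,12] [39,4] [43] [44] [17,8] [36] → 6 racks.
Total size 232U; any packing needs at least ⌈232/48⌉ = 5 racks.
An optimal packing achieves that bound: [44,4] [43] [39,8] [36,12] [29,17] → 5 racks.
Excess: 6 − 5 = 1.

1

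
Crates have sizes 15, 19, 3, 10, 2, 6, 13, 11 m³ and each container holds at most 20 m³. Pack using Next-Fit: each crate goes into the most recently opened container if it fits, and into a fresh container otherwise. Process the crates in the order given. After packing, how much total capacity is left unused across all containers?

15 m³ → container 1 (remaining 5 m³)
19 m³ → container 2 (remaining 1 m³)
3 m³ → container 3 (remaining 17 m³)
10 m³ → container 3 (remaining 7 m³)
2 m³ → container 3 (remaining 5 m³)
6 m³ → container 4 (remaining 14 m³)
13 m³ → container 4 (remaining 1 m³)
11 m³ → container 5 (remaining 9 m³)
5 containers × 20 m³ = 100 m³; used 79 m³; unused 21 m³.

21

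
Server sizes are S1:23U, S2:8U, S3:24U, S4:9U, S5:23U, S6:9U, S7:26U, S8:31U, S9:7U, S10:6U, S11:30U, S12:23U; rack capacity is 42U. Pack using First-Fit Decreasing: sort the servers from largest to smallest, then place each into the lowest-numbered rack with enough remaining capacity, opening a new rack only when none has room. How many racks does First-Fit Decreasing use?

7 racks

Sorted descending: 31, 30, 26, 24, 23, 23, 23, 9, 9, 8, 7, 6.
rack 1: place 31U, 11U left
rack 2: place 30U, 12U left
rack 3: place 26U, 16U left
rack 4: place 24U, 18U left
rack 5: place 23U, 19U left
rack 6: place 23U, 19U left
rack 7: place 23U, 19U left
rack 1: place 9U, 2U left
rack 2: place 9U, 3U left
rack 3: place 8U, 8U left
rack 3: place 7U, 1U left
rack 4: place 6U, 12U left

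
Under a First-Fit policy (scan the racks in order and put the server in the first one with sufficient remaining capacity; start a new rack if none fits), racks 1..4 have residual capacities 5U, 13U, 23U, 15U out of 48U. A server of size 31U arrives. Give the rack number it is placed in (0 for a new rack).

No rack has ≥ 31U free, so a new rack is opened.

0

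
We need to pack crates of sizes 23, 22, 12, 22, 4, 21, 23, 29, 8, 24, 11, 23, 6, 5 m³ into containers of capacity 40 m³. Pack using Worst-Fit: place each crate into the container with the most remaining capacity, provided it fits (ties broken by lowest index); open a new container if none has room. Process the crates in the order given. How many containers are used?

23 m³ → container 1 (remaining 17 m³)
22 m³ → container 2 (remaining 18 m³)
12 m³ → container 2 (remaining 6 m³)
22 m³ → container 3 (remaining 18 m³)
4 m³ → container 3 (remaining 14 m³)
21 m³ → container 4 (remaining 19 m³)
23 m³ → container 5 (remaining 17 m³)
29 m³ → container 6 (remaining 11 m³)
8 m³ → container 4 (remaining 11 m³)
24 m³ → container 7 (remaining 16 m³)
11 m³ → container 1 (remaining 6 m³)
23 m³ → container 8 (remaining 17 m³)
6 m³ → container 5 (remaining 11 m³)
5 m³ → container 8 (remaining 12 m³)

8 containers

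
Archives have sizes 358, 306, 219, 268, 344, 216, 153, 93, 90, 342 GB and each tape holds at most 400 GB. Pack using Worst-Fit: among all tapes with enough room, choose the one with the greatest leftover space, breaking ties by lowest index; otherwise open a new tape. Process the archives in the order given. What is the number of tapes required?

7

358 GB → tape 1 (remaining 42 GB)
306 GB → tape 2 (remaining 94 GB)
219 GB → tape 3 (remaining 181 GB)
268 GB → tape 4 (remaining 132 GB)
344 GB → tape 5 (remaining 56 GB)
216 GB → tape 6 (remaining 184 GB)
153 GB → tape 6 (remaining 31 GB)
93 GB → tape 3 (remaining 88 GB)
90 GB → tape 4 (remaining 42 GB)
342 GB → tape 7 (remaining 58 GB)
Final tapes: [358] [306] [219,93] [268,90] [344] [216,153] [342].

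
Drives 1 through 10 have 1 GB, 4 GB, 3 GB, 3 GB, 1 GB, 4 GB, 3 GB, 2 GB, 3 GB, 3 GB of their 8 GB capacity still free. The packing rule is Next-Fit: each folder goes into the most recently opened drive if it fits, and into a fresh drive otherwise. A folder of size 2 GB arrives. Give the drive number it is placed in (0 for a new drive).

10

Next-Fit only looks at drive 10, which has 3 GB free.
2 GB fits there.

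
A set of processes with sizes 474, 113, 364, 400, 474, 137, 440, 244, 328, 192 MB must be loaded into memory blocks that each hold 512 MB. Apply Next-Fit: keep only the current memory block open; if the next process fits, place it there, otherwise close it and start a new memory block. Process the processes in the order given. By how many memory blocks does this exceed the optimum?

2

Next-Fit: [474] [113,364] [400] [474] [137] [440] [244] [328] [192] → 9 memory blocks.
Total size 3166 MB; any packing needs at least ⌈3166/512⌉ = 7 memory blocks.
An optimal packing achieves that bound: [474] [474] [440] [400] [364,137] [328,113] [244,192] → 7 memory blocks.
Excess: 9 − 7 = 2.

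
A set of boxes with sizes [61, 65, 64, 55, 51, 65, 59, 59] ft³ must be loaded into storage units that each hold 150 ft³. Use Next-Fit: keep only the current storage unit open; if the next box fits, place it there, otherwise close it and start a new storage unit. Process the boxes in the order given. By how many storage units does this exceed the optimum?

Next-Fit: [61,65] [64,55] [51,65] [59,59] → 4 storage units.
Total size 479 ft³; any packing needs at least ⌈479/150⌉ = 4 storage units.
So 4 is already optimal.

0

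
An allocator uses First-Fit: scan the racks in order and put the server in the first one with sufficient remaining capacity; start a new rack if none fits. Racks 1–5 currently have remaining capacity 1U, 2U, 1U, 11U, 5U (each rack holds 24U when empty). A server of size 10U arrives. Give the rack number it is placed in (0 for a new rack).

Racks with room: rack 4 (11U).
The first with room is rack 4.

4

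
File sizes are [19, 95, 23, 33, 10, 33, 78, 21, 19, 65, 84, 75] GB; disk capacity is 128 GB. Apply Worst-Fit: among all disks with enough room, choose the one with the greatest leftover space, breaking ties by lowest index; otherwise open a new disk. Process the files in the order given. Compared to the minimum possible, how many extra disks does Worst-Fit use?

1

Worst-Fit: [19,95] [23,33,10,33,19] [78,21] [65] [84] [75] → 6 disks.
Total size 555 GB; any packing needs at least ⌈555/128⌉ = 5 disks.
An optimal packing achieves that bound: [95,33] [84,33,10] [78,23,21] [75,19,19] [65] → 5 disks.
Excess: 6 − 5 = 1.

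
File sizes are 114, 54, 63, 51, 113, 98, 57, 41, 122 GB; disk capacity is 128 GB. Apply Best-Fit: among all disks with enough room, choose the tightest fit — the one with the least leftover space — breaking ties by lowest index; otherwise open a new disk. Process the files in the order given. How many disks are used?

7

114 GB → disk 1 (remaining 14 GB)
54 GB → disk 2 (remaining 74 GB)
63 GB → disk 2 (remaining 11 GB)
51 GB → disk 3 (remaining 77 GB)
113 GB → disk 4 (remaining 15 GB)
98 GB → disk 5 (remaining 30 GB)
57 GB → disk 3 (remaining 20 GB)
41 GB → disk 6 (remaining 87 GB)
122 GB → disk 7 (remaining 6 GB)
Final disks: [114] [54,63] [51,57] [113] [98] [41] [122].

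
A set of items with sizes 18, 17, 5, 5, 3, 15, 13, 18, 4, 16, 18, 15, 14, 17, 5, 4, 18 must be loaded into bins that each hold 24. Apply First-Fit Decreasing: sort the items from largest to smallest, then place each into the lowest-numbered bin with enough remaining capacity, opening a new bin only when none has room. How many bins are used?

11

Sorted descending: 18, 18, 18, 18, 17, 17, 16, 15, 15, 14, 13, 5, 5, 5, 4, 4, 3.
18 → bin 1 (remaining 6)
18 → bin 2 (remaining 6)
18 → bin 3 (remaining 6)
18 → bin 4 (remaining 6)
17 → bin 5 (remaining 7)
17 → bin 6 (remaining 7)
16 → bin 7 (remaining 8)
15 → bin 8 (remaining 9)
15 → bin 9 (remaining 9)
14 → bin 10 (remaining 10)
13 → bin 11 (remaining 11)
5 → bin 1 (remaining 1)
5 → bin 2 (remaining 1)
5 → bin 3 (remaining 1)
4 → bin 4 (remaining 2)
4 → bin 5 (remaining 3)
3 → bin 5 (remaining 0)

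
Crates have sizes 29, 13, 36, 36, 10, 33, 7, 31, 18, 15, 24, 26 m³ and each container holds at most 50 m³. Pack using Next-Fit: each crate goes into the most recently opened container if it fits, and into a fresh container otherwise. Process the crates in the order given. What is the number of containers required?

container 1: place 29 m³, 21 m³ left
container 1: place 13 m³, 8 m³ left
container 2: place 36 m³, 14 m³ left
container 3: place 36 m³, 14 m³ left
container 3: place 10 m³, 4 m³ left
container 4: place 33 m³, 17 m³ left
container 4: place 7 m³, 10 m³ left
container 5: place 31 m³, 19 m³ left
container 5: place 18 m³, 1 m³ left
container 6: place 15 m³, 35 m³ left
container 6: place 24 m³, 11 m³ left
container 7: place 26 m³, 24 m³ left

7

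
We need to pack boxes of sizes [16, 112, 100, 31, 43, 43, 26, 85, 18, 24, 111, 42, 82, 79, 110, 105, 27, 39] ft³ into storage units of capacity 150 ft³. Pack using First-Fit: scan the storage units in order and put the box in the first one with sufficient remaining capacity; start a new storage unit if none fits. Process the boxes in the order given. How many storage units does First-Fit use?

9

Put 16 ft³ in storage unit 1; 134 ft³ remain.
Put 112 ft³ in storage unit 1; 22 ft³ remain.
Put 100 ft³ in storage unit 2; 50 ft³ remain.
Put 31 ft³ in storage unit 2; 19 ft³ remain.
Put 43 ft³ in storage unit 3; 107 ft³ remain.
Put 43 ft³ in storage unit 3; 64 ft³ remain.
Put 26 ft³ in storage unit 3; 38 ft³ remain.
Put 85 ft³ in storage unit 4; 65 ft³ remain.
Put 18 ft³ in storage unit 1; 4 ft³ remain.
Put 24 ft³ in storage unit 3; 14 ft³ remain.
Put 111 ft³ in storage unit 5; 39 ft³ remain.
Put 42 ft³ in storage unit 4; 23 ft³ remain.
Put 82 ft³ in storage unit 6; 68 ft³ remain.
Put 79 ft³ in storage unit 7; 71 ft³ remain.
Put 110 ft³ in storage unit 8; 40 ft³ remain.
Put 105 ft³ in storage unit 9; 45 ft³ remain.
Put 27 ft³ in storage unit 5; 12 ft³ remain.
Put 39 ft³ in storage unit 6; 29 ft³ remain.
Final storage units: [16,112,18] [100,31] [43,43,26,24] [85,42] [111,27] [82,39] [79] [110] [105].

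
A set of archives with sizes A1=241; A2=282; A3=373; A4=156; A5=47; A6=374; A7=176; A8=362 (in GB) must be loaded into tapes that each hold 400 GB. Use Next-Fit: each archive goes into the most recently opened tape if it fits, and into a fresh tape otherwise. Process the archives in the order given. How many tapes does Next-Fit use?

7

A1 (241 GB) → tape 1 (remaining 159 GB)
A2 (282 GB) → tape 2 (remaining 118 GB)
A3 (373 GB) → tape 3 (remaining 27 GB)
A4 (156 GB) → tape 4 (remaining 244 GB)
A5 (47 GB) → tape 4 (remaining 197 GB)
A6 (374 GB) → tape 5 (remaining 26 GB)
A7 (176 GB) → tape 6 (remaining 224 GB)
A8 (362 GB) → tape 7 (remaining 38 GB)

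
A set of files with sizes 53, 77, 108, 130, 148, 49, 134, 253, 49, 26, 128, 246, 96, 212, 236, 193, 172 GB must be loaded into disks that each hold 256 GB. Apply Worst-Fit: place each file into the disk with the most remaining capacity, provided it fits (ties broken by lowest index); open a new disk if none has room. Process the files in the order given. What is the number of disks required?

53 GB → disk 1 (remaining 203 GB)
77 GB → disk 1 (remaining 126 GB)
108 GB → disk 1 (remaining 18 GB)
130 GB → disk 2 (remaining 126 GB)
148 GB → disk 3 (remaining 108 GB)
49 GB → disk 2 (remaining 77 GB)
134 GB → disk 4 (remaining 122 GB)
253 GB → disk 5 (remaining 3 GB)
49 GB → disk 4 (remaining 73 GB)
26 GB → disk 3 (remaining 82 GB)
128 GB → disk 6 (remaining 128 GB)
246 GB → disk 7 (remaining 10 GB)
96 GB → disk 6 (remaining 32 GB)
212 GB → disk 8 (remaining 44 GB)
236 GB → disk 9 (remaining 20 GB)
193 GB → disk 10 (remaining 63 GB)
172 GB → disk 11 (remaining 84 GB)
Final disks: [53,77,108] [130,49] [148,26] [134,49] [253] [128,96] [246] [212] [236] [193] [172].

11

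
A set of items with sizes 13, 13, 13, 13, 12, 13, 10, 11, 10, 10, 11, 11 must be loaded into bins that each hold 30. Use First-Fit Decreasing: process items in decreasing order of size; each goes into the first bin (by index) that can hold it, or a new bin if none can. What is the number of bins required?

6

Sorted descending: 13, 13, 13, 13, 13, 12, 11, 11, 11, 10, 10, 10.
Put 13 in bin 1; 17 remain.
Put 13 in bin 1; 4 remain.
Put 13 in bin 2; 17 remain.
Put 13 in bin 2; 4 remain.
Put 13 in bin 3; 17 remain.
Put 12 in bin 3; 5 remain.
Put 11 in bin 4; 19 remain.
Put 11 in bin 4; 8 remain.
Put 11 in bin 5; 19 remain.
Put 10 in bin 5; 9 remain.
Put 10 in bin 6; 20 remain.
Put 10 in bin 6; 10 remain.
Final bins: [13,13] [13,13] [13,12] [11,11] [11,10] [10,10].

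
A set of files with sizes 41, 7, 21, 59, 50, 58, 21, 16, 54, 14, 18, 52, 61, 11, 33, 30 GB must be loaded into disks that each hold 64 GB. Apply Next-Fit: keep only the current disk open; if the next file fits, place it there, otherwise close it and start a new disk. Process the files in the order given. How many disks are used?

12

disk 1: place 41 GB, 23 GB left
disk 1: place 7 GB, 16 GB left
disk 2: place 21 GB, 43 GB left
disk 3: place 59 GB, 5 GB left
disk 4: place 50 GB, 14 GB left
disk 5: place 58 GB, 6 GB left
disk 6: place 21 GB, 43 GB left
disk 6: place 16 GB, 27 GB left
disk 7: place 54 GB, 10 GB left
disk 8: place 14 GB, 50 GB left
disk 8: place 18 GB, 32 GB left
disk 9: place 52 GB, 12 GB left
disk 10: place 61 GB, 3 GB left
disk 11: place 11 GB, 53 GB left
disk 11: place 33 GB, 20 GB left
disk 12: place 30 GB, 34 GB left
Final disks: [41,7] [21] [59] [50] [58] [21,16] [54] [14,18] [52] [61] [11,33] [30].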